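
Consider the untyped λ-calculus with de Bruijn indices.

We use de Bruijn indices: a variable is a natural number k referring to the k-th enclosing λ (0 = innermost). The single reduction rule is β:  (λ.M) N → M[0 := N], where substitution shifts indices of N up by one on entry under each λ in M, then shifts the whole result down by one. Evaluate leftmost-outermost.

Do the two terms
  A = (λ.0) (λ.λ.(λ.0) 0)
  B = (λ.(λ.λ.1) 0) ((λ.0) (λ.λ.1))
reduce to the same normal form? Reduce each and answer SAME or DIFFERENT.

Answer: DIFFERENT — A ⇓ λ.λ.0, B ⇓ λ.λ.λ.1

Reduction:
Term A:
  start: (λ.0) (λ.λ.(λ.0) 0)
  [1] λ.λ.(λ.0) 0
  [2] λ.λ.0

Term B:
  start: (λ.(λ.λ.1) 0) ((λ.0) (λ.λ.1))
  [1] (λ.λ.1) ((λ.0) (λ.λ.1))
  [2] λ.(λ.0) (λ.λ.1)
  [3] λ.λ.λ.1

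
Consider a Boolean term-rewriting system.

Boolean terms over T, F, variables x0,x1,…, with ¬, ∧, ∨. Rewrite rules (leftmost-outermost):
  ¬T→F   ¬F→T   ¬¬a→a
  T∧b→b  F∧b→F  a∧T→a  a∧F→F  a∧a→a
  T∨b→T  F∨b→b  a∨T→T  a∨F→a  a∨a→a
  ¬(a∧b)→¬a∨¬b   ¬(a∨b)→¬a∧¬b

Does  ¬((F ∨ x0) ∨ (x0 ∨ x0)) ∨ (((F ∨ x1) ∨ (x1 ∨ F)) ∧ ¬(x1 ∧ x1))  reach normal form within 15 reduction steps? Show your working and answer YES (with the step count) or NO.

Answer: YES — reaches normal form ¬x0 ∨ (x1 ∧ ¬x1) in 12 ≤ 15 steps

Working:
  start: ¬((F ∨ x0) ∨ (x0 ∨ x0)) ∨ (((F ∨ x1) ∨ (x1 ∨ F)) ∧ ¬(x1 ∧ x1))
  →1  (¬(F ∨ x0) ∧ ¬(x0 ∨ x0)) ∨ (((F ∨ x1) ∨ (x1 ∨ F)) ∧ ¬(x1 ∧ x1))
  →2  ((¬F ∧ ¬x0) ∧ ¬(x0 ∨ x0)) ∨ (((F ∨ x1) ∨ (x1 ∨ F)) ∧ ¬(x1 ∧ x1))
  →3  ((T ∧ ¬x0) ∧ ¬(x0 ∨ x0)) ∨ (((F ∨ x1) ∨ (x1 ∨ F)) ∧ ¬(x1 ∧ x1))
  →4  (¬x0 ∧ ¬(x0 ∨ x0)) ∨ (((F ∨ x1) ∨ (x1 ∨ F)) ∧ ¬(x1 ∧ x1))
  →5  (¬x0 ∧ (¬x0 ∧ ¬x0)) ∨ (((F ∨ x1) ∨ (x1 ∨ F)) ∧ ¬(x1 ∧ x1))
  →6  (¬x0 ∧ ¬x0) ∨ (((F ∨ x1) ∨ (x1 ∨ F)) ∧ ¬(x1 ∧ x1))
  →7  ¬x0 ∨ (((F ∨ x1) ∨ (x1 ∨ F)) ∧ ¬(x1 ∧ x1))
  →8  ¬x0 ∨ ((x1 ∨ (x1 ∨ F)) ∧ ¬(x1 ∧ x1))
  →9  ¬x0 ∨ ((x1 ∨ x1) ∧ ¬(x1 ∧ x1))
  →10  ¬x0 ∨ (x1 ∧ ¬(x1 ∧ x1))
  →11  ¬x0 ∨ (x1 ∧ (¬x1 ∨ ¬x1))
  →12  ¬x0 ∨ (x1 ∧ ¬x1)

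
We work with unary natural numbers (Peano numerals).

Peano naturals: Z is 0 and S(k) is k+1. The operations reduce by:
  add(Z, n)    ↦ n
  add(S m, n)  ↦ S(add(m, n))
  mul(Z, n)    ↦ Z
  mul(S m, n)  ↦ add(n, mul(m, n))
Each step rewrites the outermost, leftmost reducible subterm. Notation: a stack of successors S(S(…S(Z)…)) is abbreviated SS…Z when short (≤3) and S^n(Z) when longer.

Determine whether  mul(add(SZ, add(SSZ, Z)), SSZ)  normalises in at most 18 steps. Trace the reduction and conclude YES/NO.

Answer: YES — reaches normal form S^6(Z) in 18 ≤ 18 steps

Working:
  start: mul(add(SZ, add(SSZ, Z)), SSZ)
  →1  mul(S(add(Z, add(SSZ, Z))), SSZ)
  →2  add(SSZ, mul(add(Z, add(SSZ, Z)), SSZ))
  →3  S(add(SZ, mul(add(Z, add(SSZ, Z)), SSZ)))
  →4  S(S(add(Z, mul(add(Z, add(SSZ, Z)), SSZ))))
  →5  S(S(mul(add(Z, add(SSZ, Z)), SSZ)))
  →6  S(S(mul(add(SSZ, Z), SSZ)))
  →7  S(S(mul(S(add(SZ, Z)), SSZ)))
  →8  S(S(add(SSZ, mul(add(SZ, Z), SSZ))))
  →9  S(S(S(add(SZ, mul(add(SZ, Z), SSZ)))))
  →10  S(S(S(S(add(Z, mul(add(SZ, Z), SSZ))))))
  →11  S(S(S(S(mul(add(SZ, Z), SSZ)))))
  →12  S(S(S(S(mul(S(add(Z, Z)), SSZ)))))
  →13  S(S(S(S(add(SSZ, mul(add(Z, Z), SSZ))))))
  →14  S(S(S(S(S(add(SZ, mul(add(Z, Z), SSZ)))))))
  →15  S(S(S(S(S(S(add(Z, mul(add(Z, Z), SSZ))))))))
  →16  S(S(S(S(S(S(mul(add(Z, Z), SSZ)))))))
  →17  S(S(S(S(S(S(mul(Z, SSZ)))))))
  →18  S^6(Z)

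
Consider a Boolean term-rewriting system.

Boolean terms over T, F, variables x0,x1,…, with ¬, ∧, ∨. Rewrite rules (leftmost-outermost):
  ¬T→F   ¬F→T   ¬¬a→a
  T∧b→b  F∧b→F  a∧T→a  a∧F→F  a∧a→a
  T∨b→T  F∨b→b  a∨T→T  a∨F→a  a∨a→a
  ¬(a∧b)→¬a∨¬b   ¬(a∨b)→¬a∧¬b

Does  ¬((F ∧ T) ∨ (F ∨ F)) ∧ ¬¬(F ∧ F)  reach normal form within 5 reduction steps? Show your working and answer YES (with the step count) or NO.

Answer: NO — after 5 steps the term is ¬(F ∨ F) ∧ ¬¬(F ∧ F), not yet normal

Derivation:
  start: ¬((F ∧ T) ∨ (F ∨ F)) ∧ ¬¬(F ∧ F)
  →1  (¬(F ∧ T) ∧ ¬(F ∨ F)) ∧ ¬¬(F ∧ F)
  →2  ((¬F ∨ ¬T) ∧ ¬(F ∨ F)) ∧ ¬¬(F ∧ F)
  →3  ((T ∨ ¬T) ∧ ¬(F ∨ F)) ∧ ¬¬(F ∧ F)
  →4  (T ∧ ¬(F ∨ F)) ∧ ¬¬(F ∧ F)
  →5  ¬(F ∨ F) ∧ ¬¬(F ∧ F)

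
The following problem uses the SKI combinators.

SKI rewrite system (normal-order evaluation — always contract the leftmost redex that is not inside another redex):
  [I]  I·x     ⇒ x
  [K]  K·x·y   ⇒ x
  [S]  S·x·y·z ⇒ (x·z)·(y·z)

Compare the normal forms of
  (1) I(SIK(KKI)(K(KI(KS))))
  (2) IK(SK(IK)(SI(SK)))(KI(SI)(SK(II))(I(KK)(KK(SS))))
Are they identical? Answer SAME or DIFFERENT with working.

Answer: DIFFERENT — A ⇓ KK, B ⇓ SI(SK)

Derivation:
Term A:
  start: I(SIK(KKI)(K(KI(KS))))
  [1] SIK(KKI)(K(KI(KS)))
  [2] I(KKI)(K(KKI))(K(KI(KS)))
  [3] KKI(K(KKI))(K(KI(KS)))
  [4] K(K(KKI))(K(KI(KS)))
  [5] K(KKI)
  [6] KK

Term B:
  start: IK(SK(IK)(SI(SK)))(KI(SI)(SK(II))(I(KK)(KK(SS))))
  [1] K(SK(IK)(SI(SK)))(KI(SI)(SK(II))(I(KK)(KK(SS))))
  [2] SK(IK)(SI(SK))
  [3] K(SI(SK))(IK(SI(SK)))
  [4] SI(SK)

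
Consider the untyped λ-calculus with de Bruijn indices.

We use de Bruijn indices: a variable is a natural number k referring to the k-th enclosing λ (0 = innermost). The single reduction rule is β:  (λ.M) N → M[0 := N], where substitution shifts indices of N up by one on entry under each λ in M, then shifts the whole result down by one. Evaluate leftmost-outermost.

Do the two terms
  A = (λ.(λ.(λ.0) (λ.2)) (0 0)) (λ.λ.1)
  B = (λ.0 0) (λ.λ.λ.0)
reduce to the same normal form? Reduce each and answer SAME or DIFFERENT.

Term A:
  start: (λ.(λ.(λ.0) (λ.2)) (0 0)) (λ.λ.1)
  step 1: (λ.(λ.0) (λ.λ.λ.1)) ((λ.λ.1) (λ.λ.1))
  step 2: (λ.0) (λ.λ.λ.1)
  step 3: λ.λ.λ.1

Term B:
  start: (λ.0 0) (λ.λ.λ.0)
  step 1: (λ.λ.λ.0) (λ.λ.λ.0)
  step 2: λ.λ.0

Answer: DIFFERENT — A ⇓ λ.λ.λ.1, B ⇓ λ.λ.0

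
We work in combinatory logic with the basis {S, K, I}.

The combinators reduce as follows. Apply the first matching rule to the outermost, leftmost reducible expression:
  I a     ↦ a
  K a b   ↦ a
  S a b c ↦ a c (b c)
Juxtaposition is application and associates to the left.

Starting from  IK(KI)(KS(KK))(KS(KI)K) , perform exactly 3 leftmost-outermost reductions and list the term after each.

Answer: after 3 steps: I

Derivation:
  start: IK(KI)(KS(KK))(KS(KI)K)
  step 1: K(KI)(KS(KK))(KS(KI)K)
  step 2: KI(KS(KI)K)
  step 3: I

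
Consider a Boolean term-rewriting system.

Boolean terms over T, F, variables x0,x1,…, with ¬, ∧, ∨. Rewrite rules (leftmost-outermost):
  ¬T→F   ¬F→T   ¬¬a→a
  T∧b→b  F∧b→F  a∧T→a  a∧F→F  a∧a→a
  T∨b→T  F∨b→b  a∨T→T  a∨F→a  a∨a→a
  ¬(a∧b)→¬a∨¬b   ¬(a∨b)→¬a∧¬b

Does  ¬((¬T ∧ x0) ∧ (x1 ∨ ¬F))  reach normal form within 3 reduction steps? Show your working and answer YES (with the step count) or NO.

  start: ¬((¬T ∧ x0) ∧ (x1 ∨ ¬F))
  →1  ¬(¬T ∧ x0) ∨ ¬(x1 ∨ ¬F)
  →2  (¬¬T ∨ ¬x0) ∨ ¬(x1 ∨ ¬F)
  →3  (T ∨ ¬x0) ∨ ¬(x1 ∨ ¬F)

Answer: NO — after 3 steps the term is (T ∨ ¬x0) ∨ ¬(x1 ∨ ¬F), not yet normal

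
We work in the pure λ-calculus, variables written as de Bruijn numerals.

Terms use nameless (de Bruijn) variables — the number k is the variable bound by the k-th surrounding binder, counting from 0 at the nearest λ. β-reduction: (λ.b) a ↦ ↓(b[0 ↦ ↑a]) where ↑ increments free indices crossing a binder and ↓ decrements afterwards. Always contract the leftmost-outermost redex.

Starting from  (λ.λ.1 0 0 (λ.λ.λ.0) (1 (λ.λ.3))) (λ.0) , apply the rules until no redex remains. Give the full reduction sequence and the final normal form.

  start: (λ.λ.1 0 0 (λ.λ.λ.0) (1 (λ.λ.3))) (λ.0)
  →1  λ.(λ.0) 0 0 (λ.λ.λ.0) ((λ.0) (λ.λ.λ.0))
  →2  λ.0 0 (λ.λ.λ.0) ((λ.0) (λ.λ.λ.0))
  →3  λ.0 0 (λ.λ.λ.0) (λ.λ.λ.0)

Answer: normal form = λ.0 0 (λ.λ.λ.0) (λ.λ.λ.0)  (in 3 steps)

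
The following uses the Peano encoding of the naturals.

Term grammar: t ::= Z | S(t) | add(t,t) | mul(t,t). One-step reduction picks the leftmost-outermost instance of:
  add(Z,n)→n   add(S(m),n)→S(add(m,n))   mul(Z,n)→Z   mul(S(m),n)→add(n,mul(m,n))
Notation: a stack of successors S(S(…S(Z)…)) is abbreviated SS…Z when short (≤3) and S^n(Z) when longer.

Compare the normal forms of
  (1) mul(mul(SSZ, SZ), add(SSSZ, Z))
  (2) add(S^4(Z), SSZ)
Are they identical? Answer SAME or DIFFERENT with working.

Answer: SAME — A ⇓ S^6(Z), B ⇓ S^6(Z)

Derivation:
Term A:
  start: mul(mul(SSZ, SZ), add(SSSZ, Z))
  →1  mul(add(SZ, mul(SZ, SZ)), add(SSSZ, Z))
  →2  mul(S(add(Z, mul(SZ, SZ))), add(SSSZ, Z))
  →3  add(add(SSSZ, Z), mul(add(Z, mul(SZ, SZ)), add(SSSZ, Z)))
  →4  add(S(add(SSZ, Z)), mul(add(Z, mul(SZ, SZ)), add(SSSZ, Z)))
  →5  S(add(add(SSZ, Z), mul(add(Z, mul(SZ, SZ)), add(SSSZ, Z))))
  →6  S(add(S(add(SZ, Z)), mul(add(Z, mul(SZ, SZ)), add(SSSZ, Z))))
  →7  S(S(add(add(SZ, Z), mul(add(Z, mul(SZ, SZ)), add(SSSZ, Z)))))
  →8  S(S(add(S(add(Z, Z)), mul(add(Z, mul(SZ, SZ)), add(SSSZ, Z)))))
  →9  S(S(S(add(add(Z, Z), mul(add(Z, mul(SZ, SZ)), add(SSSZ, Z))))))
  →10  S(S(S(add(Z, mul(add(Z, mul(SZ, SZ)), add(SSSZ, Z))))))
  →11  S(S(S(mul(add(Z, mul(SZ, SZ)), add(SSSZ, Z)))))
  →12  S(S(S(mul(mul(SZ, SZ), add(SSSZ, Z)))))
  →13  S(S(S(mul(add(SZ, mul(Z, SZ)), add(SSSZ, Z)))))
  →14  S(S(S(mul(S(add(Z, mul(Z, SZ))), add(SSSZ, Z)))))
  →15  S(S(S(add(add(SSSZ, Z), mul(add(Z, mul(Z, SZ)), add(SSSZ, Z))))))
  →16  S(S(S(add(S(add(SSZ, Z)), mul(add(Z, mul(Z, SZ)), add(SSSZ, Z))))))
  →17  S(S(S(S(add(add(SSZ, Z), mul(add(Z, mul(Z, SZ)), add(SSSZ, Z)))))))
  →18  S(S(S(S(add(S(add(SZ, Z)), mul(add(Z, mul(Z, SZ)), add(SSSZ, Z)))))))
  →19  S(S(S(S(S(add(add(SZ, Z), mul(add(Z, mul(Z, SZ)), add(SSSZ, Z))))))))
  →20  S(S(S(S(S(add(S(add(Z, Z)), mul(add(Z, mul(Z, SZ)), add(SSSZ, Z))))))))
  →21  S(S(S(S(S(S(add(add(Z, Z), mul(add(Z, mul(Z, SZ)), add(SSSZ, Z)))))))))
  →22  S(S(S(S(S(S(add(Z, mul(add(Z, mul(Z, SZ)), add(SSSZ, Z)))))))))
  →23  S(S(S(S(S(S(mul(add(Z, mul(Z, SZ)), add(SSSZ, Z))))))))
  →24  S(S(S(S(S(S(mul(mul(Z, SZ), add(SSSZ, Z))))))))
  →25  S(S(S(S(S(S(mul(Z, add(SSSZ, Z))))))))
  →26  S^6(Z)

Term B:
  start: add(S^4(Z), SSZ)
  →1  S(add(SSSZ, SSZ))
  →2  S(S(add(SSZ, SSZ)))
  →3  S(S(S(add(SZ, SSZ))))
  →4  S(S(S(S(add(Z, SSZ)))))
  →5  S^6(Z)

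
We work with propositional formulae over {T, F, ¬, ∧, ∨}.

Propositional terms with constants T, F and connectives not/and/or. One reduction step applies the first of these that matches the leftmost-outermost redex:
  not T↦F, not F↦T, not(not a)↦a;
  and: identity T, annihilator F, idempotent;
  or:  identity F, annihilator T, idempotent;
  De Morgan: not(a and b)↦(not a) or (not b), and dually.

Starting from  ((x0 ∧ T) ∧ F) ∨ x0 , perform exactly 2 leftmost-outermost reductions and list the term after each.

Answer: after 2 steps: x0

Derivation:
  start: ((x0 ∧ T) ∧ F) ∨ x0
  [1] F ∨ x0
  [2] x0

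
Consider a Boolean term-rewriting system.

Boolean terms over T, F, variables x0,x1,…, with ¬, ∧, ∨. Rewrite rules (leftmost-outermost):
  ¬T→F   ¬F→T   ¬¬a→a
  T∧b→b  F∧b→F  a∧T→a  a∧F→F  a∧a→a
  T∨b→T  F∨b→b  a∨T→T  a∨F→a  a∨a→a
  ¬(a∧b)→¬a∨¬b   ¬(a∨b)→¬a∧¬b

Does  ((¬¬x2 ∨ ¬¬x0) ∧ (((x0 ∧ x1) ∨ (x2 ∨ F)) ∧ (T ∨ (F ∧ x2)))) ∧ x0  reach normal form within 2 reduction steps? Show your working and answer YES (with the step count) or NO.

Answer: NO — after 2 steps the term is ((x2 ∨ x0) ∧ (((x0 ∧ x1) ∨ (x2 ∨ F)) ∧ (T ∨ (F ∧ x2)))) ∧ x0, not yet normal

Derivation:
  start: ((¬¬x2 ∨ ¬¬x0) ∧ (((x0 ∧ x1) ∨ (x2 ∨ F)) ∧ (T ∨ (F ∧ x2)))) ∧ x0
  step 1: ((x2 ∨ ¬¬x0) ∧ (((x0 ∧ x1) ∨ (x2 ∨ F)) ∧ (T ∨ (F ∧ x2)))) ∧ x0
  step 2: ((x2 ∨ x0) ∧ (((x0 ∧ x1) ∨ (x2 ∨ F)) ∧ (T ∨ (F ∧ x2)))) ∧ x0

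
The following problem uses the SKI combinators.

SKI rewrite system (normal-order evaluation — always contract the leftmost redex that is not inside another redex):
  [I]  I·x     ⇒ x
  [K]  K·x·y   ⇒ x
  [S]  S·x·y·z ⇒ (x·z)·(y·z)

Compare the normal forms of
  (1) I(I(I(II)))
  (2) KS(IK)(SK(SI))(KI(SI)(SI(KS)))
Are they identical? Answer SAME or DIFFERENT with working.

Term A:
  start: I(I(I(II)))
  step 1: I(I(II))
  step 2: I(II)
  step 3: II
  step 4: I

Term B:
  start: KS(IK)(SK(SI))(KI(SI)(SI(KS)))
  step 1: S(SK(SI))(KI(SI)(SI(KS)))
  step 2: S(SK(SI))(I(SI(KS)))
  step 3: S(SK(SI))(SI(KS))

Answer: DIFFERENT — A ⇓ I, B ⇓ S(SK(SI))(SI(KS))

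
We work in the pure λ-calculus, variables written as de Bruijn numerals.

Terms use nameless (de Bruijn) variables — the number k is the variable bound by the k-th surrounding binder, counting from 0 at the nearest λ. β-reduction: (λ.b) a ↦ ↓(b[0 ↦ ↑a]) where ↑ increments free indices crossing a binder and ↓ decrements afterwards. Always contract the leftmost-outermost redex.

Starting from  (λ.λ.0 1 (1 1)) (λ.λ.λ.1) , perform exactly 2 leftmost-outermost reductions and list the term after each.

  start: (λ.λ.0 1 (1 1)) (λ.λ.λ.1)
  →1  λ.0 (λ.λ.λ.1) ((λ.λ.λ.1) (λ.λ.λ.1))
  →2  λ.0 (λ.λ.λ.1) (λ.λ.1)

Answer: after 2 steps: λ.0 (λ.λ.λ.1) (λ.λ.1)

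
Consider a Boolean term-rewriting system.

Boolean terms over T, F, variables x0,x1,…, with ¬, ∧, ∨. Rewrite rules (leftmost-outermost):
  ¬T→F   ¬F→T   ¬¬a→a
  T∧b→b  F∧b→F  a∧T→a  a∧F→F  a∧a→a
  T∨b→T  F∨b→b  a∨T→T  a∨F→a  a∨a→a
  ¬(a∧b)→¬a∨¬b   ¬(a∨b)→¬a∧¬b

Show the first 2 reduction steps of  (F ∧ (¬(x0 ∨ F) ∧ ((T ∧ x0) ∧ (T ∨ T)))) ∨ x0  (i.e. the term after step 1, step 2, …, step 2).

  start: (F ∧ (¬(x0 ∨ F) ∧ ((T ∧ x0) ∧ (T ∨ T)))) ∨ x0
  [1] F ∨ x0
  [2] x0

Answer: after 2 steps: x0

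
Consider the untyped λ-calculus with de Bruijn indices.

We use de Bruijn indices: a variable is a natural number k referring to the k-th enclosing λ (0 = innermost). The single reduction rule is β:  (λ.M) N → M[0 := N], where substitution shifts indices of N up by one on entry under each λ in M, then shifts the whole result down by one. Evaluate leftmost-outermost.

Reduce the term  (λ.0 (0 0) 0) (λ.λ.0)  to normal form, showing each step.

Answer: normal form = λ.λ.0  (in 3 steps)

Reduction:
  start: (λ.0 (0 0) 0) (λ.λ.0)
  →1  (λ.λ.0) ((λ.λ.0) (λ.λ.0)) (λ.λ.0)
  →2  (λ.0) (λ.λ.0)
  →3  λ.λ.0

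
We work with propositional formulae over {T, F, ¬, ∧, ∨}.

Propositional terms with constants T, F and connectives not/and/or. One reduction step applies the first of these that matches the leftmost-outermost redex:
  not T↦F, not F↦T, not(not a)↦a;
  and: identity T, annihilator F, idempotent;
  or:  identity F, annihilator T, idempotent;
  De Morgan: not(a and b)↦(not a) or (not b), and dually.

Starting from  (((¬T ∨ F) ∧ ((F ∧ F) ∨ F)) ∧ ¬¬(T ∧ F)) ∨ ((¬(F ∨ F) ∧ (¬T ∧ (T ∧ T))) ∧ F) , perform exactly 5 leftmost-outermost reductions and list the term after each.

Answer: after 5 steps: (¬(F ∨ F) ∧ (¬T ∧ (T ∧ T))) ∧ F

Derivation:
  start: (((¬T ∨ F) ∧ ((F ∧ F) ∨ F)) ∧ ¬¬(T ∧ F)) ∨ ((¬(F ∨ F) ∧ (¬T ∧ (T ∧ T))) ∧ F)
  [1] ((¬T ∧ ((F ∧ F) ∨ F)) ∧ ¬¬(T ∧ F)) ∨ ((¬(F ∨ F) ∧ (¬T ∧ (T ∧ T))) ∧ F)
  [2] ((F ∧ ((F ∧ F) ∨ F)) ∧ ¬¬(T ∧ F)) ∨ ((¬(F ∨ F) ∧ (¬T ∧ (T ∧ T))) ∧ F)
  [3] (F ∧ ¬¬(T ∧ F)) ∨ ((¬(F ∨ F) ∧ (¬T ∧ (T ∧ T))) ∧ F)
  [4] F ∨ ((¬(F ∨ F) ∧ (¬T ∧ (T ∧ T))) ∧ F)
  [5] (¬(F ∨ F) ∧ (¬T ∧ (T ∧ T))) ∧ F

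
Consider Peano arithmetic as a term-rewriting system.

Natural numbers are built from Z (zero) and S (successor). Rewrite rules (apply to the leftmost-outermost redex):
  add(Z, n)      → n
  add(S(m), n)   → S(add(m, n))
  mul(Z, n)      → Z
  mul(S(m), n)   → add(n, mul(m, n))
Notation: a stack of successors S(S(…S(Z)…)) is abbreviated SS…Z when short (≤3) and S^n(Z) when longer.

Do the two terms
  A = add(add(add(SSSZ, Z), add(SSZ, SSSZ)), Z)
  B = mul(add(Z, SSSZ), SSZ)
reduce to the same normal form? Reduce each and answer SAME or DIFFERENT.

Answer: DIFFERENT — A ⇓ S^8(Z), B ⇓ S^6(Z)

Derivation:
Term A:
  start: add(add(add(SSSZ, Z), add(SSZ, SSSZ)), Z)
  [1] add(add(S(add(SSZ, Z)), add(SSZ, SSSZ)), Z)
  [2] add(S(add(add(SSZ, Z), add(SSZ, SSSZ))), Z)
  [3] S(add(add(add(SSZ, Z), add(SSZ, SSSZ)), Z))
  [4] S(add(add(S(add(SZ, Z)), add(SSZ, SSSZ)), Z))
  [5] S(add(S(add(add(SZ, Z), add(SSZ, SSSZ))), Z))
  [6] S(S(add(add(add(SZ, Z), add(SSZ, SSSZ)), Z)))
  [7] S(S(add(add(S(add(Z, Z)), add(SSZ, SSSZ)), Z)))
  [8] S(S(add(S(add(add(Z, Z), add(SSZ, SSSZ))), Z)))
  [9] S(S(S(add(add(add(Z, Z), add(SSZ, SSSZ)), Z))))
  [10] S(S(S(add(add(Z, add(SSZ, SSSZ)), Z))))
  [11] S(S(S(add(add(SSZ, SSSZ), Z))))
  [12] S(S(S(add(S(add(SZ, SSSZ)), Z))))
  [13] S(S(S(S(add(add(SZ, SSSZ), Z)))))
  [14] S(S(S(S(add(S(add(Z, SSSZ)), Z)))))
  [15] S(S(S(S(S(add(add(Z, SSSZ), Z))))))
  [16] S(S(S(S(S(add(SSSZ, Z))))))
  [17] S(S(S(S(S(S(add(SSZ, Z)))))))
  [18] S(S(S(S(S(S(S(add(SZ, Z))))))))
  [19] S(S(S(S(S(S(S(S(add(Z, Z)))))))))
  [20] S^8(Z)

Term B:
  start: mul(add(Z, SSSZ), SSZ)
  [1] mul(SSSZ, SSZ)
  [2] add(SSZ, mul(SSZ, SSZ))
  [3] S(add(SZ, mul(SSZ, SSZ)))
  [4] S(S(add(Z, mul(SSZ, SSZ))))
  [5] S(S(mul(SSZ, SSZ)))
  [6] S(S(add(SSZ, mul(SZ, SSZ))))
  [7] S(S(S(add(SZ, mul(SZ, SSZ)))))
  [8] S(S(S(S(add(Z, mul(SZ, SSZ))))))
  [9] S(S(S(S(mul(SZ, SSZ)))))
  [10] S(S(S(S(add(SSZ, mul(Z, SSZ))))))
  [11] S(S(S(S(S(add(SZ, mul(Z, SSZ)))))))
  [12] S(S(S(S(S(S(add(Z, mul(Z, SSZ))))))))
  [13] S(S(S(S(S(S(mul(Z, SSZ)))))))
  [14] S^6(Z)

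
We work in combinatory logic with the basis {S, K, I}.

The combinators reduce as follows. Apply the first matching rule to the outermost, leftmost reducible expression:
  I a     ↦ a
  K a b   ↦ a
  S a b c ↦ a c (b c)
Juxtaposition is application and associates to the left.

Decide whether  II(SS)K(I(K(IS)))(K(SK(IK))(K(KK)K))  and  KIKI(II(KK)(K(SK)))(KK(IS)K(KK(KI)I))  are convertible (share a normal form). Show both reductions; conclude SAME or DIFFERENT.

Answer: DIFFERENT — A ⇓ S(KS), B ⇓ KK

Working:
Term A:
  start: II(SS)K(I(K(IS)))(K(SK(IK))(K(KK)K))
  step 1: I(SS)K(I(K(IS)))(K(SK(IK))(K(KK)K))
  step 2: SSK(I(K(IS)))(K(SK(IK))(K(KK)K))
  step 3: S(I(K(IS)))(K(I(K(IS))))(K(SK(IK))(K(KK)K))
  step 4: I(K(IS))(K(SK(IK))(K(KK)K))(K(I(K(IS)))(K(SK(IK))(K(KK)K)))
  step 5: K(IS)(K(SK(IK))(K(KK)K))(K(I(K(IS)))(K(SK(IK))(K(KK)K)))
  step 6: IS(K(I(K(IS)))(K(SK(IK))(K(KK)K)))
  step 7: S(K(I(K(IS)))(K(SK(IK))(K(KK)K)))
  step 8: S(I(K(IS)))
  step 9: S(K(IS))
  step 10: S(KS)

Term B:
  start: KIKI(II(KK)(K(SK)))(KK(IS)K(KK(KI)I))
  step 1: II(II(KK)(K(SK)))(KK(IS)K(KK(KI)I))
  step 2: I(II(KK)(K(SK)))(KK(IS)K(KK(KI)I))
  step 3: II(KK)(K(SK))(KK(IS)K(KK(KI)I))
  step 4: I(KK)(K(SK))(KK(IS)K(KK(KI)I))
  step 5: KK(K(SK))(KK(IS)K(KK(KI)I))
  step 6: K(KK(IS)K(KK(KI)I))
  step 7: K(KK(KK(KI)I))
  step 8: KK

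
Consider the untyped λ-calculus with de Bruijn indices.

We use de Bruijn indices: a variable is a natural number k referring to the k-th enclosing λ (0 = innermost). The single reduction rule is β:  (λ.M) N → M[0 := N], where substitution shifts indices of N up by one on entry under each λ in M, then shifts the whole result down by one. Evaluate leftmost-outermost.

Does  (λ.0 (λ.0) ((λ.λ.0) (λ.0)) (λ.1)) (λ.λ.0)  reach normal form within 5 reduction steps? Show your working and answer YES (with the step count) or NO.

  start: (λ.0 (λ.0) ((λ.λ.0) (λ.0)) (λ.1)) (λ.λ.0)
  →1  (λ.λ.0) (λ.0) ((λ.λ.0) (λ.0)) (λ.λ.λ.0)
  →2  (λ.0) ((λ.λ.0) (λ.0)) (λ.λ.λ.0)
  →3  (λ.λ.0) (λ.0) (λ.λ.λ.0)
  →4  (λ.0) (λ.λ.λ.0)
  →5  λ.λ.λ.0

Answer: YES — reaches normal form λ.λ.λ.0 in 5 ≤ 5 steps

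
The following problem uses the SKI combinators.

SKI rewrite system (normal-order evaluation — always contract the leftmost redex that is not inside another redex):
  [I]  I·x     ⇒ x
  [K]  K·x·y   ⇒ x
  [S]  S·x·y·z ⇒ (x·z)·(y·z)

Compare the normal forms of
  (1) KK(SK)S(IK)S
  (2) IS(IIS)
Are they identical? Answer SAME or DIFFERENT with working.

Answer: SAME — A ⇓ SS, B ⇓ SS

Derivation:
Term A:
  start: KK(SK)S(IK)S
  [1] KS(IK)S
  [2] SS

Term B:
  start: IS(IIS)
  [1] S(IIS)
  [2] S(IS)
  [3] SS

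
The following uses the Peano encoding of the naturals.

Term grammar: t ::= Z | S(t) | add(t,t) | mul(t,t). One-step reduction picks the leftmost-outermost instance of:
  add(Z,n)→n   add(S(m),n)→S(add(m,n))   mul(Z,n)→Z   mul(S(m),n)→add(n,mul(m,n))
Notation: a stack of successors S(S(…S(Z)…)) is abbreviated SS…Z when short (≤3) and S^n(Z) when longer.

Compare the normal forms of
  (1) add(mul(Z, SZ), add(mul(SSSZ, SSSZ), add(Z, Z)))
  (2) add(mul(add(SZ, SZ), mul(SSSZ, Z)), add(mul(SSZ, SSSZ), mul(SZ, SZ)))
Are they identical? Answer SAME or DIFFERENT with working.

Term A:
  start: add(mul(Z, SZ), add(mul(SSSZ, SSSZ), add(Z, Z)))
  [1] add(Z, add(mul(SSSZ, SSSZ), add(Z, Z)))
  [2] add(mul(SSSZ, SSSZ), add(Z, Z))
  [3] add(add(SSSZ, mul(SSZ, SSSZ)), add(Z, Z))
  [4] add(S(add(SSZ, mul(SSZ, SSSZ))), add(Z, Z))
  [5] S(add(add(SSZ, mul(SSZ, SSSZ)), add(Z, Z)))
  [6] S(add(S(add(SZ, mul(SSZ, SSSZ))), add(Z, Z)))
  [7] S(S(add(add(SZ, mul(SSZ, SSSZ)), add(Z, Z))))
  [8] S(S(add(S(add(Z, mul(SSZ, SSSZ))), add(Z, Z))))
  [9] S(S(S(add(add(Z, mul(SSZ, SSSZ)), add(Z, Z)))))
  [10] S(S(S(add(mul(SSZ, SSSZ), add(Z, Z)))))
  [11] S(S(S(add(add(SSSZ, mul(SZ, SSSZ)), add(Z, Z)))))
  [12] S(S(S(add(S(add(SSZ, mul(SZ, SSSZ))), add(Z, Z)))))
  [13] S(S(S(S(add(add(SSZ, mul(SZ, SSSZ)), add(Z, Z))))))
  [14] S(S(S(S(add(S(add(SZ, mul(SZ, SSSZ))), add(Z, Z))))))
  [15] S(S(S(S(S(add(add(SZ, mul(SZ, SSSZ)), add(Z, Z)))))))
  [16] S(S(S(S(S(add(S(add(Z, mul(SZ, SSSZ))), add(Z, Z)))))))
  [17] S(S(S(S(S(S(add(add(Z, mul(SZ, SSSZ)), add(Z, Z))))))))
  [18] S(S(S(S(S(S(add(mul(SZ, SSSZ), add(Z, Z))))))))
  [19] S(S(S(S(S(S(add(add(SSSZ, mul(Z, SSSZ)), add(Z, Z))))))))
  [20] S(S(S(S(S(S(add(S(add(SSZ, mul(Z, SSSZ))), add(Z, Z))))))))
  [21] S(S(S(S(S(S(S(add(add(SSZ, mul(Z, SSSZ)), add(Z, Z)))))))))
  [22] S(S(S(S(S(S(S(add(S(add(SZ, mul(Z, SSSZ))), add(Z, Z)))))))))
  [23] S(S(S(S(S(S(S(S(add(add(SZ, mul(Z, SSSZ)), add(Z, Z))))))))))
  [24] S(S(S(S(S(S(S(S(add(S(add(Z, mul(Z, SSSZ))), add(Z, Z))))))))))
  [25] S(S(S(S(S(S(S(S(S(add(add(Z, mul(Z, SSSZ)), add(Z, Z)))))))))))
  [26] S(S(S(S(S(S(S(S(S(add(mul(Z, SSSZ), add(Z, Z)))))))))))
  [27] S(S(S(S(S(S(S(S(S(add(Z, add(Z, Z)))))))))))
  [28] S(S(S(S(S(S(S(S(S(add(Z, Z))))))))))
  [29] S^9(Z)

Term B:
  start: add(mul(add(SZ, SZ), mul(SSSZ, Z)), add(mul(SSZ, SSSZ), mul(SZ, SZ)))
  [1] add(mul(S(add(Z, SZ)), mul(SSSZ, Z)), add(mul(SSZ, SSSZ), mul(SZ, SZ)))
  [2] add(add(mul(SSSZ, Z), mul(add(Z, SZ), mul(SSSZ, Z))), add(mul(SSZ, SSSZ), mul(SZ, SZ)))
  [3] add(add(add(Z, mul(SSZ, Z)), mul(add(Z, SZ), mul(SSSZ, Z))), add(mul(SSZ, SSSZ), mul(SZ, SZ)))
  [4] add(add(mul(SSZ, Z), mul(add(Z, SZ), mul(SSSZ, Z))), add(mul(SSZ, SSSZ), mul(SZ, SZ)))
  [5] add(add(add(Z, mul(SZ, Z)), mul(add(Z, SZ), mul(SSSZ, Z))), add(mul(SSZ, SSSZ), mul(SZ, SZ)))
  [6] add(add(mul(SZ, Z), mul(add(Z, SZ), mul(SSSZ, Z))), add(mul(SSZ, SSSZ), mul(SZ, SZ)))
  [7] add(add(add(Z, mul(Z, Z)), mul(add(Z, SZ), mul(SSSZ, Z))), add(mul(SSZ, SSSZ), mul(SZ, SZ)))
  [8] add(add(mul(Z, Z), mul(add(Z, SZ), mul(SSSZ, Z))), add(mul(SSZ, SSSZ), mul(SZ, SZ)))
  [9] add(add(Z, mul(add(Z, SZ), mul(SSSZ, Z))), add(mul(SSZ, SSSZ), mul(SZ, SZ)))
  [10] add(mul(add(Z, SZ), mul(SSSZ, Z)), add(mul(SSZ, SSSZ), mul(SZ, SZ)))
  [11] add(mul(SZ, mul(SSSZ, Z)), add(mul(SSZ, SSSZ), mul(SZ, SZ)))
  [12] add(add(mul(SSSZ, Z), mul(Z, mul(SSSZ, Z))), add(mul(SSZ, SSSZ), mul(SZ, SZ)))
  [13] add(add(add(Z, mul(SSZ, Z)), mul(Z, mul(SSSZ, Z))), add(mul(SSZ, SSSZ), mul(SZ, SZ)))
  [14] add(add(mul(SSZ, Z), mul(Z, mul(SSSZ, Z))), add(mul(SSZ, SSSZ), mul(SZ, SZ)))
  [15] add(add(add(Z, mul(SZ, Z)), mul(Z, mul(SSSZ, Z))), add(mul(SSZ, SSSZ), mul(SZ, SZ)))
  [16] add(add(mul(SZ, Z), mul(Z, mul(SSSZ, Z))), add(mul(SSZ, SSSZ), mul(SZ, SZ)))
  [17] add(add(add(Z, mul(Z, Z)), mul(Z, mul(SSSZ, Z))), add(mul(SSZ, SSSZ), mul(SZ, SZ)))
  [18] add(add(mul(Z, Z), mul(Z, mul(SSSZ, Z))), add(mul(SSZ, SSSZ), mul(SZ, SZ)))
  [19] add(add(Z, mul(Z, mul(SSSZ, Z))), add(mul(SSZ, SSSZ), mul(SZ, SZ)))
  [20] add(mul(Z, mul(SSSZ, Z)), add(mul(SSZ, SSSZ), mul(SZ, SZ)))
  [21] add(Z, add(mul(SSZ, SSSZ), mul(SZ, SZ)))
  [22] add(mul(SSZ, SSSZ), mul(SZ, SZ))
  [23] add(add(SSSZ, mul(SZ, SSSZ)), mul(SZ, SZ))
  [24] add(S(add(SSZ, mul(SZ, SSSZ))), mul(SZ, SZ))
  [25] S(add(add(SSZ, mul(SZ, SSSZ)), mul(SZ, SZ)))
  [26] S(add(S(add(SZ, mul(SZ, SSSZ))), mul(SZ, SZ)))
  [27] S(S(add(add(SZ, mul(SZ, SSSZ)), mul(SZ, SZ))))
  [28] S(S(add(S(add(Z, mul(SZ, SSSZ))), mul(SZ, SZ))))
  [29] S(S(S(add(add(Z, mul(SZ, SSSZ)), mul(SZ, SZ)))))
  [30] S(S(S(add(mul(SZ, SSSZ), mul(SZ, SZ)))))
  [31] S(S(S(add(add(SSSZ, mul(Z, SSSZ)), mul(SZ, SZ)))))
  [32] S(S(S(add(S(add(SSZ, mul(Z, SSSZ))), mul(SZ, SZ)))))
  [33] S(S(S(S(add(add(SSZ, mul(Z, SSSZ)), mul(SZ, SZ))))))
  [34] S(S(S(S(add(S(add(SZ, mul(Z, SSSZ))), mul(SZ, SZ))))))
  [35] S(S(S(S(S(add(add(SZ, mul(Z, SSSZ)), mul(SZ, SZ)))))))
  [36] S(S(S(S(S(add(S(add(Z, mul(Z, SSSZ))), mul(SZ, SZ)))))))
  [37] S(S(S(S(S(S(add(add(Z, mul(Z, SSSZ)), mul(SZ, SZ))))))))
  [38] S(S(S(S(S(S(add(mul(Z, SSSZ), mul(SZ, SZ))))))))
  [39] S(S(S(S(S(S(add(Z, mul(SZ, SZ))))))))
  [40] S(S(S(S(S(S(mul(SZ, SZ)))))))
  [41] S(S(S(S(S(S(add(SZ, mul(Z, SZ))))))))
  [42] S(S(S(S(S(S(S(add(Z, mul(Z, SZ)))))))))
  [43] S(S(S(S(S(S(S(mul(Z, SZ))))))))
  [44] S^7(Z)

Answer: DIFFERENT — A ⇓ S^9(Z), B ⇓ S^7(Z)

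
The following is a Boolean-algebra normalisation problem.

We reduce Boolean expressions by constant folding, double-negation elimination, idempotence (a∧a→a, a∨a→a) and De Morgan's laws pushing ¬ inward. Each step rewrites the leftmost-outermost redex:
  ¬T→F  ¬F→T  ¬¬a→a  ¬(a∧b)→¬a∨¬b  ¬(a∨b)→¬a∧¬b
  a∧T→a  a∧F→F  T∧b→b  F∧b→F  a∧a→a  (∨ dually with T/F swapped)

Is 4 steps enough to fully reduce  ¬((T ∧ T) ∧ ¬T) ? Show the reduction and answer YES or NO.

Answer: NO — after 4 steps the term is F ∨ ¬¬T, not yet normal

Derivation:
  start: ¬((T ∧ T) ∧ ¬T)
  [1] ¬(T ∧ T) ∨ ¬¬T
  [2] (¬T ∨ ¬T) ∨ ¬¬T
  [3] ¬T ∨ ¬¬T
  [4] F ∨ ¬¬T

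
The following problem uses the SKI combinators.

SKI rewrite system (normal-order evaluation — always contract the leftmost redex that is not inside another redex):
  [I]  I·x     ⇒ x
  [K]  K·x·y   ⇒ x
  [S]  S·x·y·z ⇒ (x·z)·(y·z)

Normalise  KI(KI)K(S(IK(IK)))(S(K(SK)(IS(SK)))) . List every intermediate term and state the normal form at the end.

  start: KI(KI)K(S(IK(IK)))(S(K(SK)(IS(SK))))
  [1] IK(S(IK(IK)))(S(K(SK)(IS(SK))))
  [2] K(S(IK(IK)))(S(K(SK)(IS(SK))))
  [3] S(IK(IK))
  [4] S(K(IK))
  [5] S(KK)

Answer: normal form = S(KK)  (in 5 steps)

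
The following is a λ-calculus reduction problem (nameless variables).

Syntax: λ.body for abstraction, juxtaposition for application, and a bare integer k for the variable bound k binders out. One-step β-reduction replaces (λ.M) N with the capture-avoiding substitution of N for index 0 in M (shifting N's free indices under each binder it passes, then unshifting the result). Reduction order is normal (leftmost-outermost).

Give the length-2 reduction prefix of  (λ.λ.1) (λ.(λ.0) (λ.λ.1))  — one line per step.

Answer: after 2 steps: λ.λ.λ.λ.1

Working:
  start: (λ.λ.1) (λ.(λ.0) (λ.λ.1))
  →1  λ.λ.(λ.0) (λ.λ.1)
  →2  λ.λ.λ.λ.1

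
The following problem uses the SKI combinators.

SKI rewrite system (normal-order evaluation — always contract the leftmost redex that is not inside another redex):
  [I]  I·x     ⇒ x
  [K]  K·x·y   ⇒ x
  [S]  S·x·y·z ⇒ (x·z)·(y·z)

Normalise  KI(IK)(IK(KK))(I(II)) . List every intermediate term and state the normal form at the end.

  start: KI(IK)(IK(KK))(I(II))
  →1  I(IK(KK))(I(II))
  →2  IK(KK)(I(II))
  →3  K(KK)(I(II))
  →4  KK

Answer: normal form = KK  (in 4 steps)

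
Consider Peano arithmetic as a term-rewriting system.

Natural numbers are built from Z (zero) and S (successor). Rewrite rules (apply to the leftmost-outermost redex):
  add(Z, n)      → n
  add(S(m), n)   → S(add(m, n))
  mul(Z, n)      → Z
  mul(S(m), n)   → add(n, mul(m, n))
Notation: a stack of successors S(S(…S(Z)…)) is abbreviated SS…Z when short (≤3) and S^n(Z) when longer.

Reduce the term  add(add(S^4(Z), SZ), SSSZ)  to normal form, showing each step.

  start: add(add(S^4(Z), SZ), SSSZ)
  step 1: add(S(add(SSSZ, SZ)), SSSZ)
  step 2: S(add(add(SSSZ, SZ), SSSZ))
  step 3: S(add(S(add(SSZ, SZ)), SSSZ))
  step 4: S(S(add(add(SSZ, SZ), SSSZ)))
  step 5: S(S(add(S(add(SZ, SZ)), SSSZ)))
  step 6: S(S(S(add(add(SZ, SZ), SSSZ))))
  step 7: S(S(S(add(S(add(Z, SZ)), SSSZ))))
  step 8: S(S(S(S(add(add(Z, SZ), SSSZ)))))
  step 9: S(S(S(S(add(SZ, SSSZ)))))
  step 10: S(S(S(S(S(add(Z, SSSZ))))))
  step 11: S^8(Z)

Answer: normal form = S^8(Z)  (in 11 steps)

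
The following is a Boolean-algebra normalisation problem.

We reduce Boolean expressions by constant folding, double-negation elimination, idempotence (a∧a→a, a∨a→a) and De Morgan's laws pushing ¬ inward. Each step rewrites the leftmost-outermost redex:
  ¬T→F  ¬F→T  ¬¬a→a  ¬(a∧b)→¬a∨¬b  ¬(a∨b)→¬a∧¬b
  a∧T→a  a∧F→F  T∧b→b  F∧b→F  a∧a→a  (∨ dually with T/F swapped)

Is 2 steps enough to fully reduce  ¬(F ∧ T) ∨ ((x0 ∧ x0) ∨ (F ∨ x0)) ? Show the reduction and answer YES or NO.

Answer: NO — after 2 steps the term is (T ∨ ¬T) ∨ ((x0 ∧ x0) ∨ (F ∨ x0)), not yet normal

Working:
  start: ¬(F ∧ T) ∨ ((x0 ∧ x0) ∨ (F ∨ x0))
  →1  (¬F ∨ ¬T) ∨ ((x0 ∧ x0) ∨ (F ∨ x0))
  →2  (T ∨ ¬T) ∨ ((x0 ∧ x0) ∨ (F ∨ x0))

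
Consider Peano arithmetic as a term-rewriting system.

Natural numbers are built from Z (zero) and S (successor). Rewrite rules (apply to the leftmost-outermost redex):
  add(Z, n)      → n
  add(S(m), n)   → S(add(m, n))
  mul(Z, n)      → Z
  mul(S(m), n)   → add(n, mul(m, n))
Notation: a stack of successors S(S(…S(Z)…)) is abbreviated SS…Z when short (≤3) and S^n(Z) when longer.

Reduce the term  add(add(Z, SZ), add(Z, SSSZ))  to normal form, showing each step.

  start: add(add(Z, SZ), add(Z, SSSZ))
  [1] add(SZ, add(Z, SSSZ))
  [2] S(add(Z, add(Z, SSSZ)))
  [3] S(add(Z, SSSZ))
  [4] S^4(Z)

Answer: normal form = S^4(Z)  (in 4 steps)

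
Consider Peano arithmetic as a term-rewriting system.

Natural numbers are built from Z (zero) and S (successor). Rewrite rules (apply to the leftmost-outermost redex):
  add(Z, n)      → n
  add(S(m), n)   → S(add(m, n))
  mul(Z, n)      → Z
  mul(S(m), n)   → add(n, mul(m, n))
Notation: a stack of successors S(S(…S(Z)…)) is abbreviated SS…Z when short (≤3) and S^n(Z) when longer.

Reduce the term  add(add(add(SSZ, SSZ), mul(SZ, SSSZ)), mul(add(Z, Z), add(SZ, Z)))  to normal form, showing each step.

  start: add(add(add(SSZ, SSZ), mul(SZ, SSSZ)), mul(add(Z, Z), add(SZ, Z)))
  →1  add(add(S(add(SZ, SSZ)), mul(SZ, SSSZ)), mul(add(Z, Z), add(SZ, Z)))
  →2  add(S(add(add(SZ, SSZ), mul(SZ, SSSZ))), mul(add(Z, Z), add(SZ, Z)))
  →3  S(add(add(add(SZ, SSZ), mul(SZ, SSSZ)), mul(add(Z, Z), add(SZ, Z))))
  →4  S(add(add(S(add(Z, SSZ)), mul(SZ, SSSZ)), mul(add(Z, Z), add(SZ, Z))))
  →5  S(add(S(add(add(Z, SSZ), mul(SZ, SSSZ))), mul(add(Z, Z), add(SZ, Z))))
  →6  S(S(add(add(add(Z, SSZ), mul(SZ, SSSZ)), mul(add(Z, Z), add(SZ, Z)))))
  →7  S(S(add(add(SSZ, mul(SZ, SSSZ)), mul(add(Z, Z), add(SZ, Z)))))
  →8  S(S(add(S(add(SZ, mul(SZ, SSSZ))), mul(add(Z, Z), add(SZ, Z)))))
  →9  S(S(S(add(add(SZ, mul(SZ, SSSZ)), mul(add(Z, Z), add(SZ, Z))))))
  →10  S(S(S(add(S(add(Z, mul(SZ, SSSZ))), mul(add(Z, Z), add(SZ, Z))))))
  →11  S(S(S(S(add(add(Z, mul(SZ, SSSZ)), mul(add(Z, Z), add(SZ, Z)))))))
  →12  S(S(S(S(add(mul(SZ, SSSZ), mul(add(Z, Z), add(SZ, Z)))))))
  →13  S(S(S(S(add(add(SSSZ, mul(Z, SSSZ)), mul(add(Z, Z), add(SZ, Z)))))))
  →14  S(S(S(S(add(S(add(SSZ, mul(Z, SSSZ))), mul(add(Z, Z), add(SZ, Z)))))))
  →15  S(S(S(S(S(add(add(SSZ, mul(Z, SSSZ)), mul(add(Z, Z), add(SZ, Z))))))))
  →16  S(S(S(S(S(add(S(add(SZ, mul(Z, SSSZ))), mul(add(Z, Z), add(SZ, Z))))))))
  →17  S(S(S(S(S(S(add(add(SZ, mul(Z, SSSZ)), mul(add(Z, Z), add(SZ, Z)))))))))
  →18  S(S(S(S(S(S(add(S(add(Z, mul(Z, SSSZ))), mul(add(Z, Z), add(SZ, Z)))))))))
  →19  S(S(S(S(S(S(S(add(add(Z, mul(Z, SSSZ)), mul(add(Z, Z), add(SZ, Z))))))))))
  →20  S(S(S(S(S(S(S(add(mul(Z, SSSZ), mul(add(Z, Z), add(SZ, Z))))))))))
  →21  S(S(S(S(S(S(S(add(Z, mul(add(Z, Z), add(SZ, Z))))))))))
  →22  S(S(S(S(S(S(S(mul(add(Z, Z), add(SZ, Z)))))))))
  →23  S(S(S(S(S(S(S(mul(Z, add(SZ, Z)))))))))
  →24  S^7(Z)

Answer: normal form = S^7(Z)  (in 24 steps)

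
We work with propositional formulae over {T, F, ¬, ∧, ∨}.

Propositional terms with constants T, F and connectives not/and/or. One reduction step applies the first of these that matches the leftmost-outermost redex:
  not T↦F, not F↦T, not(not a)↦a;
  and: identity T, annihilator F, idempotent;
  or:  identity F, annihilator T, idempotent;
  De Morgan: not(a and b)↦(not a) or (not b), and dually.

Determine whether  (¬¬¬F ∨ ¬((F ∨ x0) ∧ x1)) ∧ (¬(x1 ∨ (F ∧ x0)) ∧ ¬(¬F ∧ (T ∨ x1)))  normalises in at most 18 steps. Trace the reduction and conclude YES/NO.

  start: (¬¬¬F ∨ ¬((F ∨ x0) ∧ x1)) ∧ (¬(x1 ∨ (F ∧ x0)) ∧ ¬(¬F ∧ (T ∨ x1)))
  step 1: (¬F ∨ ¬((F ∨ x0) ∧ x1)) ∧ (¬(x1 ∨ (F ∧ x0)) ∧ ¬(¬F ∧ (T ∨ x1)))
  step 2: (T ∨ ¬((F ∨ x0) ∧ x1)) ∧ (¬(x1 ∨ (F ∧ x0)) ∧ ¬(¬F ∧ (T ∨ x1)))
  step 3: T ∧ (¬(x1 ∨ (F ∧ x0)) ∧ ¬(¬F ∧ (T ∨ x1)))
  step 4: ¬(x1 ∨ (F ∧ x0)) ∧ ¬(¬F ∧ (T ∨ x1))
  step 5: (¬x1 ∧ ¬(F ∧ x0)) ∧ ¬(¬F ∧ (T ∨ x1))
  step 6: (¬x1 ∧ (¬F ∨ ¬x0)) ∧ ¬(¬F ∧ (T ∨ x1))
  step 7: (¬x1 ∧ (T ∨ ¬x0)) ∧ ¬(¬F ∧ (T ∨ x1))
  step 8: (¬x1 ∧ T) ∧ ¬(¬F ∧ (T ∨ x1))
  step 9: ¬x1 ∧ ¬(¬F ∧ (T ∨ x1))
  step 10: ¬x1 ∧ (¬¬F ∨ ¬(T ∨ x1))
  step 11: ¬x1 ∧ (F ∨ ¬(T ∨ x1))
  step 12: ¬x1 ∧ ¬(T ∨ x1)
  step 13: ¬x1 ∧ (¬T ∧ ¬x1)
  step 14: ¬x1 ∧ (F ∧ ¬x1)
  step 15: ¬x1 ∧ F
  step 16: F

Answer: YES — reaches normal form F in 16 ≤ 18 steps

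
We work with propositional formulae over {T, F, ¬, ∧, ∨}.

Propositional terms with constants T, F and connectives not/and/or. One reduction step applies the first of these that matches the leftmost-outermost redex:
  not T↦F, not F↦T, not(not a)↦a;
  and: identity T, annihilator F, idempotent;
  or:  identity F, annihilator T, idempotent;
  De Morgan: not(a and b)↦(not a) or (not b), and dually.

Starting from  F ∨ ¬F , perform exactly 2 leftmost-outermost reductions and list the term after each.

Answer: after 2 steps: T

Derivation:
  start: F ∨ ¬F
  step 1: ¬F
  step 2: T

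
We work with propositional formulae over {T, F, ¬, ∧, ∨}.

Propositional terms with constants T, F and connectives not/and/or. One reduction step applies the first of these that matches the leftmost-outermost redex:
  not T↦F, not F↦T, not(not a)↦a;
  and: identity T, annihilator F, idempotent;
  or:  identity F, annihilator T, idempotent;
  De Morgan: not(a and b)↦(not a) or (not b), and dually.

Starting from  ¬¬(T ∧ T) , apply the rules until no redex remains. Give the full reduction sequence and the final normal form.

Answer: normal form = T  (in 2 steps)

Derivation:
  start: ¬¬(T ∧ T)
  →1  T ∧ T
  →2  T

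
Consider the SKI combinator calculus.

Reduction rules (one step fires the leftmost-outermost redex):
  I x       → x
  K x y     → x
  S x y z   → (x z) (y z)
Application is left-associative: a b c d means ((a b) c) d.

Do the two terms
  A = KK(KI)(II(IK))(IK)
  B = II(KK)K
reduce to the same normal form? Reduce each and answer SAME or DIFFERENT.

Answer: SAME — A ⇓ K, B ⇓ K

Derivation:
Term A:
  start: KK(KI)(II(IK))(IK)
  [1] K(II(IK))(IK)
  [2] II(IK)
  [3] I(IK)
  [4] IK
  [5] K

Term B:
  start: II(KK)K
  [1] I(KK)K
  [2] KKK
  [3] K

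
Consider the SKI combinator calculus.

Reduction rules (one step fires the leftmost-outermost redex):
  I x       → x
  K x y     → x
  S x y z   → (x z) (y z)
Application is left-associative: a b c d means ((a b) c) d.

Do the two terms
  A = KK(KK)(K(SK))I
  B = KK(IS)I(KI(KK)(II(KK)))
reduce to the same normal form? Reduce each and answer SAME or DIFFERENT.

Answer: DIFFERENT — A ⇓ K(SK), B ⇓ I

Derivation:
Term A:
  start: KK(KK)(K(SK))I
  →1  K(K(SK))I
  →2  K(SK)

Term B:
  start: KK(IS)I(KI(KK)(II(KK)))
  →1  KI(KI(KK)(II(KK)))
  →2  I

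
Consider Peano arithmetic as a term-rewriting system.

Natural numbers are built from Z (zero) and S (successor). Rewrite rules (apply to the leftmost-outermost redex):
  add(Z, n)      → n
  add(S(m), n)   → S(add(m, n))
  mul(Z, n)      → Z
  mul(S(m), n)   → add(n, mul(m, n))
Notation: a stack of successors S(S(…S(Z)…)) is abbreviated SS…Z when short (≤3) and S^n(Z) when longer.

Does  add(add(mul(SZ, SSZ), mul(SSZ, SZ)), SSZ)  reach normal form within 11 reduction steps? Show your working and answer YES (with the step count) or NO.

Answer: NO — after 11 steps the term is S(S(add(add(SZ, mul(SZ, SZ)), SSZ))), not yet normal

Reduction:
  start: add(add(mul(SZ, SSZ), mul(SSZ, SZ)), SSZ)
  step 1: add(add(add(SSZ, mul(Z, SSZ)), mul(SSZ, SZ)), SSZ)
  step 2: add(add(S(add(SZ, mul(Z, SSZ))), mul(SSZ, SZ)), SSZ)
  step 3: add(S(add(add(SZ, mul(Z, SSZ)), mul(SSZ, SZ))), SSZ)
  step 4: S(add(add(add(SZ, mul(Z, SSZ)), mul(SSZ, SZ)), SSZ))
  step 5: S(add(add(S(add(Z, mul(Z, SSZ))), mul(SSZ, SZ)), SSZ))
  step 6: S(add(S(add(add(Z, mul(Z, SSZ)), mul(SSZ, SZ))), SSZ))
  step 7: S(S(add(add(add(Z, mul(Z, SSZ)), mul(SSZ, SZ)), SSZ)))
  step 8: S(S(add(add(mul(Z, SSZ), mul(SSZ, SZ)), SSZ)))
  step 9: S(S(add(add(Z, mul(SSZ, SZ)), SSZ)))
  step 10: S(S(add(mul(SSZ, SZ), SSZ)))
  step 11: S(S(add(add(SZ, mul(SZ, SZ)), SSZ)))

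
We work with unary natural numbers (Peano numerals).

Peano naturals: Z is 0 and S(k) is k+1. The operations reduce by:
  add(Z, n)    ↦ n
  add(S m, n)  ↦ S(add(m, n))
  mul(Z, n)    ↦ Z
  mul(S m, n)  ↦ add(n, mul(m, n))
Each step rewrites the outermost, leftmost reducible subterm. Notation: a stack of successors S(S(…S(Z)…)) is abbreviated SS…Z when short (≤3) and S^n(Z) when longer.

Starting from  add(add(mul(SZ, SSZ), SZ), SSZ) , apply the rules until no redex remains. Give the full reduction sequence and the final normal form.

  start: add(add(mul(SZ, SSZ), SZ), SSZ)
  step 1: add(add(add(SSZ, mul(Z, SSZ)), SZ), SSZ)
  step 2: add(add(S(add(SZ, mul(Z, SSZ))), SZ), SSZ)
  step 3: add(S(add(add(SZ, mul(Z, SSZ)), SZ)), SSZ)
  step 4: S(add(add(add(SZ, mul(Z, SSZ)), SZ), SSZ))
  step 5: S(add(add(S(add(Z, mul(Z, SSZ))), SZ), SSZ))
  step 6: S(add(S(add(add(Z, mul(Z, SSZ)), SZ)), SSZ))
  step 7: S(S(add(add(add(Z, mul(Z, SSZ)), SZ), SSZ)))
  step 8: S(S(add(add(mul(Z, SSZ), SZ), SSZ)))
  step 9: S(S(add(add(Z, SZ), SSZ)))
  step 10: S(S(add(SZ, SSZ)))
  step 11: S(S(S(add(Z, SSZ))))
  step 12: S^5(Z)

Answer: normal form = S^5(Z)  (in 12 steps)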